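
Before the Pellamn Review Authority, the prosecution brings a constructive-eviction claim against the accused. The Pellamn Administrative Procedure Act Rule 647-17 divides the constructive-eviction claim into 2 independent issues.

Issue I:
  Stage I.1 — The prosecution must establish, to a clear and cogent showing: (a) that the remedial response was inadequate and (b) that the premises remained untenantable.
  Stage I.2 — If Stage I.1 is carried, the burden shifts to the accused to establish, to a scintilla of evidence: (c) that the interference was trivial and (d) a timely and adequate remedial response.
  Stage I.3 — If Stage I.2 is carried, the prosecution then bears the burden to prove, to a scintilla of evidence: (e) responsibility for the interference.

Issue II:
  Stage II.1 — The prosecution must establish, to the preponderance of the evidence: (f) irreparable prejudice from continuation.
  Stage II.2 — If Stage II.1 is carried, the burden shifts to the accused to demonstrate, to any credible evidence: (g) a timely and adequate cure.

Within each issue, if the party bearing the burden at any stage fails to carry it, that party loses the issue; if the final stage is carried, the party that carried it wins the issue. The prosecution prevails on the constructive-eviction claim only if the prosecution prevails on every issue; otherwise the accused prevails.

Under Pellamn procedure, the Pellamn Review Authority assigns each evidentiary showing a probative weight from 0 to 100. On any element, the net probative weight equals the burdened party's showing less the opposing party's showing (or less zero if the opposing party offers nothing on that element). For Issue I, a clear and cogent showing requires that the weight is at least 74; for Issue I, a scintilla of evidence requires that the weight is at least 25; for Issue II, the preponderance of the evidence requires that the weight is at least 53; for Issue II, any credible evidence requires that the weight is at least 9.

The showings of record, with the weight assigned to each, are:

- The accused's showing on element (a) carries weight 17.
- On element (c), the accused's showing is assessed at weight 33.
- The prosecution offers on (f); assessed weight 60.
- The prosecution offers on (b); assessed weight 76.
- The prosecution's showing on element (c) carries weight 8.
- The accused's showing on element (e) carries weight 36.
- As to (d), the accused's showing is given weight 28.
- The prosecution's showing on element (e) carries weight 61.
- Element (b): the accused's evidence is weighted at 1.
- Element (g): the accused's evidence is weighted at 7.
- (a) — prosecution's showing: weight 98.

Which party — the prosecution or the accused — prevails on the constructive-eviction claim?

prosecution

— Issue I —
Stage I.1 — burden on prosecution; standard: a clear and cogent showing (weight is at least 74).
    (a): 98 − 17 = 81 ≥ 74 [met]
    (b): 76 − 1 = 75 ≥ 74 [met]
  Stage I.1 carried; the burden shifts to the accused.
Stage I.2 — burden on accused; standard: a scintilla of evidence (weight is at least 25).
    (c): 33 − 8 = 25 ≥ 25 [met]
    (d): 28 ≥ 25 [met]
  All elements met. The burden passes to the prosecution.
Stage I.3 — burden on prosecution; standard: a scintilla of evidence (weight is at least 25).
    (e): 61 − 36 = 25 ≥ 25 [met]
  All elements met at the final stage.
Every stage carried; the prosecution prevails on this issue.
— Issue II —
Stage II.1 — burden on prosecution; standard: the preponderance of the evidence (weight is at least 53).
    (f): 60 ≥ 53 [met]
  Stage II.1 is satisfied; the onus moves to the accused.
Stage II.2 — burden on accused; standard: any credible evidence (weight is at least 9).
    (g): 7 < 9 [not met]
  The accused does not carry Stage II.2.
So the prosecution prevails on this issue.
Per-issue: Issue I → prosecution; Issue II → prosecution. The prosecution must prevail on every issue; overall, the prosecution prevails.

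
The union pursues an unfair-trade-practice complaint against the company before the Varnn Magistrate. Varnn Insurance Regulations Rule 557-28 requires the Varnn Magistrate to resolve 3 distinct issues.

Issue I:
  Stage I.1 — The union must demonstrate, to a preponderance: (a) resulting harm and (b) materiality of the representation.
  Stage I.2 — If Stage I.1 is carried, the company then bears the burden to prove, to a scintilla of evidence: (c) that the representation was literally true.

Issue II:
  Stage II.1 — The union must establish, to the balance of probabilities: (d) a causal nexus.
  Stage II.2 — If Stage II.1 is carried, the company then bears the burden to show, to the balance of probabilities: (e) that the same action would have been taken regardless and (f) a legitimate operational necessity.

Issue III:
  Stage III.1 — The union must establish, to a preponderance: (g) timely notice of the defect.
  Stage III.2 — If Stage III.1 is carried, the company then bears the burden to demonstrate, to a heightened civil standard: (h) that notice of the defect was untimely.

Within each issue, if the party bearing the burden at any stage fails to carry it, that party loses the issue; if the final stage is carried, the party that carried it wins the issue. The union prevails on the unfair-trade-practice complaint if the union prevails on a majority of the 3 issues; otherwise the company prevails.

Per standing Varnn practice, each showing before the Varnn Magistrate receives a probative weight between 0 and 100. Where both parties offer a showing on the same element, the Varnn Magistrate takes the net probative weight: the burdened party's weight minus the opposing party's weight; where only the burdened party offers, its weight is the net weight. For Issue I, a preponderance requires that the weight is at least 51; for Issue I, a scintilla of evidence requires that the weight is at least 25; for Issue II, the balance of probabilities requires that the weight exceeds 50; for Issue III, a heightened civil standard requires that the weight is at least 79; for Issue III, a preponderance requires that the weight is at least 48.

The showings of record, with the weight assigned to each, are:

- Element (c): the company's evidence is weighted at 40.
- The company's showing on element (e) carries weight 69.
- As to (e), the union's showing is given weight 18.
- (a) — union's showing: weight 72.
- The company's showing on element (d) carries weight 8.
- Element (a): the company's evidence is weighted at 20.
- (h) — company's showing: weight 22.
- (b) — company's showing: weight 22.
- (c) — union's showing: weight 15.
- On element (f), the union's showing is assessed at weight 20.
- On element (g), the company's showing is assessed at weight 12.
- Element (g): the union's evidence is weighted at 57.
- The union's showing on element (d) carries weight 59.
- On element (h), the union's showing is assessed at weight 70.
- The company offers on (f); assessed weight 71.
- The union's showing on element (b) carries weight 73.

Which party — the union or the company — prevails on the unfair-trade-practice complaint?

— Issue I —
Stage I.1 (union, a preponderance, weight is at least 51): (a) net 72−20=52 ≥ 51 — meets; (b) net 73−22=51 ≥ 51 — meets.
  All elements met. The burden passes to the company.
Stage I.2 (company, a scintilla of evidence, weight is at least 25): (c) net 40−15=25 ≥ 25 — meets.
  The company carries the last stage.
Every stage carried; the company prevails on this issue.
— Issue II —
Stage II.1 (union, the balance of probabilities, weight exceeds 50): (d) net 59−8=51 > 50 — meets.
  Stage II.1 is satisfied; the onus moves to the company.
Stage II.2 (company, the balance of probabilities, weight exceeds 50): (e) net 69−18=51 > 50 — meets; (f) net 71−20=51 > 50 — meets.
  All elements met at the final stage.
All stages carried — the company prevails on this issue.
— Issue III —
At Stage III.1 the union must meet a preponderance (weight is at least 48): on (g) the weight is 57 less the opposing 12 gives net 45, < 48, so (g) does not meet the standard.
  The union does not carry Stage III.1.
The company prevails on this issue.
Per-issue: Issue I → company; Issue II → company; Issue III → company. The union must prevail on a majority of issues; overall, the company prevails.

company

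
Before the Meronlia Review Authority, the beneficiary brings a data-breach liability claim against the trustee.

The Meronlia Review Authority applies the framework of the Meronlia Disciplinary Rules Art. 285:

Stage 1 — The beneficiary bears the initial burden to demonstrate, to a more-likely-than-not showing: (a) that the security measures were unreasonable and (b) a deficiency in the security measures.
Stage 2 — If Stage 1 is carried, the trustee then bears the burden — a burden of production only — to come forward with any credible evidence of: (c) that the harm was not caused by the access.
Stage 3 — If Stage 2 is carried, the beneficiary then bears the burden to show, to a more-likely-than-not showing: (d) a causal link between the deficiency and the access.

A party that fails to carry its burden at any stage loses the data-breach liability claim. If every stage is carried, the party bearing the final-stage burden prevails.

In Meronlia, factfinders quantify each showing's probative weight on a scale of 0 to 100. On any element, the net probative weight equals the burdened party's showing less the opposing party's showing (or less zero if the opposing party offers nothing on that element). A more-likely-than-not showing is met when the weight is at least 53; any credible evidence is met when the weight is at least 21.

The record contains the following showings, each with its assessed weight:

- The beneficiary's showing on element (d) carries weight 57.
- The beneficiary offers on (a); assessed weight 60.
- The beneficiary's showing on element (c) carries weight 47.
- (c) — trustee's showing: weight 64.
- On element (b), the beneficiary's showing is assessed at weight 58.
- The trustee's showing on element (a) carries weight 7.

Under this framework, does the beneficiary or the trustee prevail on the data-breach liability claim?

beneficiary

Stage 1 (beneficiary, a more-likely-than-not showing, weight is at least 53): (a) net 60−7=53 ≥ 53 — meets; (b) 58 ≥ 53 — meets.
  Stage 1 carried; the burden shifts to the trustee.
Stage 2 (trustee, any credible evidence, weight is at least 21): (c) net 64−47=17 < 21 — fails.
  Not every element is met, so the trustee fails to carry Stage 2.
The analysis ends at Stage 2; the beneficiary prevails.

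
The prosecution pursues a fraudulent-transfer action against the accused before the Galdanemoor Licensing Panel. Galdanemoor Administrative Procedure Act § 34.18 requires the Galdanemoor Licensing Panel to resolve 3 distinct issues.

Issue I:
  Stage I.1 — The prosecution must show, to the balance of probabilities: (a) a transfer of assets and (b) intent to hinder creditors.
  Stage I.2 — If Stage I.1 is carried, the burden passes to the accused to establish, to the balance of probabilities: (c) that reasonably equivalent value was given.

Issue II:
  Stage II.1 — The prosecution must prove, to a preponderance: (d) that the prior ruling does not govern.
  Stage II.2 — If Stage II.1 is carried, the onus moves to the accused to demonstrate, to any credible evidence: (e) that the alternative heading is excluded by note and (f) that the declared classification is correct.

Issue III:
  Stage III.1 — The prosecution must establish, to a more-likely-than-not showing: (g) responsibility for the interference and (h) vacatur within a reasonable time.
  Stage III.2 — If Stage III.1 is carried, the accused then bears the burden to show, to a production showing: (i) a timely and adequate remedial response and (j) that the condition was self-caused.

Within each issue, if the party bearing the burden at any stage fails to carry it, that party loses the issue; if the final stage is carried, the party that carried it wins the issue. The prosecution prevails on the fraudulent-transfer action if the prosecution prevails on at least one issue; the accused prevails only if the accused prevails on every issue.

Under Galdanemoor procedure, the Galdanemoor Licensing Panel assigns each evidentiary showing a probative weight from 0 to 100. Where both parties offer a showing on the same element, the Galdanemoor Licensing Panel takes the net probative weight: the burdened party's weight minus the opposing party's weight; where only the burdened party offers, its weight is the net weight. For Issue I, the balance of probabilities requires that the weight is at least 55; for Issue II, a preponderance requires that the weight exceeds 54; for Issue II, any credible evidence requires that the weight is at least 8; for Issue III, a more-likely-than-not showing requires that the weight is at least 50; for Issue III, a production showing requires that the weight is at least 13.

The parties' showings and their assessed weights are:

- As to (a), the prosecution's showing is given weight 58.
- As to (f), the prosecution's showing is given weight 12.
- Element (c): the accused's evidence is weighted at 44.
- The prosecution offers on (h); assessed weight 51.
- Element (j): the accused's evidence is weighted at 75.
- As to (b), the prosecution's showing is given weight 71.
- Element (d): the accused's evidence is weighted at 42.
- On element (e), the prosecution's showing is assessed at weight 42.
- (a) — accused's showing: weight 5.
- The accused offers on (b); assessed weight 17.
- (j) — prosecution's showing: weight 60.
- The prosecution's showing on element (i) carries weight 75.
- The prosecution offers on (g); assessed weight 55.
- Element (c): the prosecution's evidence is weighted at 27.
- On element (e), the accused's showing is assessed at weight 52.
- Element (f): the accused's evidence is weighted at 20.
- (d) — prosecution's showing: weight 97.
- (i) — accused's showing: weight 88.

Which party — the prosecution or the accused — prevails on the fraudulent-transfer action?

accused

— Issue I —
Stage I.1 — burden on prosecution; standard: the balance of probabilities (weight is at least 55).
    (a): 58 − 5 = 53 < 55 [not met]
    (b): 71 − 17 = 54 < 55 [not met]
  Stage I.1 not carried; the prosecution fails its burden.
So the accused prevails on this issue.
— Issue II —
Stage II.1 — burden on prosecution; standard: a preponderance (weight exceeds 54).
    (d): 97 − 42 = 55 > 54 [met]
  Stage II.1 is satisfied; the onus moves to the accused.
Stage II.2 — burden on accused; standard: any credible evidence (weight is at least 8).
    (e): 52 − 42 = 10 ≥ 8 [met]
    (f): 20 − 12 = 8 ≥ 8 [met]
  The accused carries the last stage.
All stages carried — the accused prevails on this issue.
— Issue III —
At Stage III.1 the prosecution must meet a more-likely-than-not showing (weight is at least 50): on (g) the weight is 55, which does reach 50, so (g) meets the standard; on (h) the weight is 51, which does reach 50, so (h) meets the standard.
  Stage III.1 carried; the burden shifts to the accused.
At Stage III.2 the accused must meet a production showing (weight is at least 13): on (i) the weight is 88 less the opposing 75 gives net 13, which does reach 13, so (i) meets the standard; on (j) the weight is 75 less the opposing 60 gives net 15, ≥ 13, so (j) meets the standard.
  The accused carries the last stage.
Every stage carried; the accused prevails on this issue.
Per-issue: Issue I → accused; Issue II → accused; Issue III → accused. The prosecution must prevail on at least one issue; overall, the accused prevails.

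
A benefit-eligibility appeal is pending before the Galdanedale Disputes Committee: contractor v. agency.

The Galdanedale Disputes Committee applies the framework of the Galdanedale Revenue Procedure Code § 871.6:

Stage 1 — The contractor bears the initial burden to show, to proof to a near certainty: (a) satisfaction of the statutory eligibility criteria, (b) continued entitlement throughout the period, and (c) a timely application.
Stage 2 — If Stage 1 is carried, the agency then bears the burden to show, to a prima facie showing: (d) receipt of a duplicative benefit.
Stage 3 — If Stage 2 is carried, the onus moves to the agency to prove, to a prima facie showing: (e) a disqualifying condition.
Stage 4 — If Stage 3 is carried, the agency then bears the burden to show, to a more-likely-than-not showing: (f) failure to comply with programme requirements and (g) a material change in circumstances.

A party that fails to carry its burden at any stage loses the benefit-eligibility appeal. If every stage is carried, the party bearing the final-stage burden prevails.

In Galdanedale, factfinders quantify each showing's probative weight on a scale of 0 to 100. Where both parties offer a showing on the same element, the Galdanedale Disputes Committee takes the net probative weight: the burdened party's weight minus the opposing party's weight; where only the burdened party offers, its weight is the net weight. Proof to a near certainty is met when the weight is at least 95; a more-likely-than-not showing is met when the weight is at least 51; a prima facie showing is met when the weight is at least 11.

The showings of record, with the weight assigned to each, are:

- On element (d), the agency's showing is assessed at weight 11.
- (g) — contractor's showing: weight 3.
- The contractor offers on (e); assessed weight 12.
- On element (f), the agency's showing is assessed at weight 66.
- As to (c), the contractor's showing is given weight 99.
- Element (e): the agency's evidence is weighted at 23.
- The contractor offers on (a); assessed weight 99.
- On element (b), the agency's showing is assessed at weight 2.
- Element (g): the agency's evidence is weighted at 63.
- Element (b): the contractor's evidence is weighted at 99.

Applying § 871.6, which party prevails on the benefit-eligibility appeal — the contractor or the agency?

At Stage 1 the contractor must meet proof to a near certainty (weight is at least 95): on (a) the weight is 99, ≥ 95, so (a) meets the standard; on (b) the weight is 99 less the opposing 2 gives net 97, which does reach 95, so (b) meets the standard; on (c) the weight is 99, ≥ 95, so (c) meets the standard.
  Stage 1 is satisfied; the onus moves to the agency.
At Stage 2 the agency must meet a prima facie showing (weight is at least 11): on (d) the weight is 11, ≥ 11, so (d) meets the standard.
  Stage 2 is satisfied; the agency continues to bear the burden.
At Stage 3 the agency must meet a prima facie showing (weight is at least 11): on (e) the weight is 23 less the opposing 12 gives net 11, which does reach 11, so (e) meets the standard.
  All elements met. The agency retains the burden for Stage 4.
At Stage 4 the agency must meet a more-likely-than-not showing (weight is at least 51): on (f) the weight is 66, which does reach 51, so (f) meets the standard; on (g) the weight is 63 less the opposing 3 gives net 60, ≥ 51, so (g) meets the standard.
  All elements met at the final stage.
Every stage carried; the agency prevails.

agency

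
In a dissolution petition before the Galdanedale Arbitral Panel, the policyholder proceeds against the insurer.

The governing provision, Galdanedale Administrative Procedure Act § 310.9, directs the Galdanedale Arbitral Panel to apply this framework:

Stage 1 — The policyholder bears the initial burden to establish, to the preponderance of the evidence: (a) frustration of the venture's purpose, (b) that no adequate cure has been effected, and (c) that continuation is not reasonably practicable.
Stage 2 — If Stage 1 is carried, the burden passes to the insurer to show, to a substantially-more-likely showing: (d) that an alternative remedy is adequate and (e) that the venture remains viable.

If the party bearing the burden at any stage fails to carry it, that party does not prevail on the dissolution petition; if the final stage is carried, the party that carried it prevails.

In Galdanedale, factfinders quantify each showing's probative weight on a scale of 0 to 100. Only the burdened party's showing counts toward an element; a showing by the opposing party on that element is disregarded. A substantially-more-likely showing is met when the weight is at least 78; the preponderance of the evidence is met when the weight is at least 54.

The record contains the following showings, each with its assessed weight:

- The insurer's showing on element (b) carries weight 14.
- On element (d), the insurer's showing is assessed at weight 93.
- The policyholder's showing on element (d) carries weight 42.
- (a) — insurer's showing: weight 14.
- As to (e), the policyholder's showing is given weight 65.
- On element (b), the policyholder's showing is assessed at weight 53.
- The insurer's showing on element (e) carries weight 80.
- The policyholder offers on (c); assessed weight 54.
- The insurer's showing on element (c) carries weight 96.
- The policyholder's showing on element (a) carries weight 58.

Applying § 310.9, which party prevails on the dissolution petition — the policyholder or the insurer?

insurer

Stage 1 — burden on policyholder; standard: the preponderance of the evidence (weight is at least 54).
    (a): 58 (insurer's 14 disregarded) ≥ 54 [met]
    (b): 53 (insurer's 14 disregarded) < 54 [not met]
    (c): 54 (insurer's 96 disregarded) ≥ 54 [met]
  Stage 1 not carried; the policyholder fails its burden.
So the insurer prevails.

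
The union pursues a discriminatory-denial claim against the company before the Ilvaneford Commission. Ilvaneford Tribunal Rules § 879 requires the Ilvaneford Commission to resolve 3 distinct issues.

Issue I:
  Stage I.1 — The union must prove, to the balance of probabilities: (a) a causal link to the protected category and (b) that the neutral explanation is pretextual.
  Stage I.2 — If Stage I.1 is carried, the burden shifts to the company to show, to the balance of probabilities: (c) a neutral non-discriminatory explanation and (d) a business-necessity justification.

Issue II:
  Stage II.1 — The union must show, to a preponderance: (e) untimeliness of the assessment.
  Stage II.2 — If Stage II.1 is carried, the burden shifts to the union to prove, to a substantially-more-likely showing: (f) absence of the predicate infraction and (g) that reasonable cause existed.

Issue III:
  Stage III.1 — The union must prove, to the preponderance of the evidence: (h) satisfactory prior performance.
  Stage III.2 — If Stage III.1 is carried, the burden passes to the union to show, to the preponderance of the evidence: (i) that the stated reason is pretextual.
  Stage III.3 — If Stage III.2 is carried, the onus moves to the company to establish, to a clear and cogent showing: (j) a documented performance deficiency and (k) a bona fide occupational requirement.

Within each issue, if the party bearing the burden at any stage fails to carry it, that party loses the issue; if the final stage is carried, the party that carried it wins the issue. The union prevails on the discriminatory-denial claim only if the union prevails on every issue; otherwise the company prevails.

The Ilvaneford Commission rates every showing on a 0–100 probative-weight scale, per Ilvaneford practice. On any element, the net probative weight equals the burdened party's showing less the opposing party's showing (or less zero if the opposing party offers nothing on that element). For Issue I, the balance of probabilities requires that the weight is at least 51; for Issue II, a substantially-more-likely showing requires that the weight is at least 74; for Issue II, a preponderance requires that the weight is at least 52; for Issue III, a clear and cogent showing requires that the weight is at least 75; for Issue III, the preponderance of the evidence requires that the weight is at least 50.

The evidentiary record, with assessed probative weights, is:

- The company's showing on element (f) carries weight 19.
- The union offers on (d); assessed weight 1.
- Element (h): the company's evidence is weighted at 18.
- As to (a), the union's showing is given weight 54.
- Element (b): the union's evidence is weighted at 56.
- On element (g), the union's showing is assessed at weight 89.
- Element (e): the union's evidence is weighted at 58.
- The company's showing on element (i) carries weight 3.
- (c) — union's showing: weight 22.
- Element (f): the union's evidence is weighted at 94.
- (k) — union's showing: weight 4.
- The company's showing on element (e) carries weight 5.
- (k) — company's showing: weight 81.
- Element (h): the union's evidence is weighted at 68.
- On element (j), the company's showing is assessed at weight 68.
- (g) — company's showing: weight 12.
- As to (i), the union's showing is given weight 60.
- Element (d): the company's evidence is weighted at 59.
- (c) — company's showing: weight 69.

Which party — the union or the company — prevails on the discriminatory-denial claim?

— Issue I —
At Stage I.1 the union must meet the balance of probabilities (weight is at least 51): on (a) the weight is 54, which does reach 51, so (a) meets the standard; on (b) the weight is 56, ≥ 51, so (b) meets the standard.
  Stage I.1 carried; the burden shifts to the company.
At Stage I.2 the company must meet the balance of probabilities (weight is at least 51): on (c) the weight is 69 less the opposing 22 gives net 47, < 51, so (c) does not meet the standard; on (d) the weight is 59 less the opposing 1 gives net 58, which does reach 51, so (d) meets the standard.
  Stage I.2 not carried; the company fails its burden.
The analysis ends at Stage I.2; the union prevails on this issue.
— Issue II —
Stage II.1 — burden on union; standard: a preponderance (weight is at least 52).
    (e): 58 − 5 = 53 ≥ 52 [met]
  Stage II.1 is satisfied; the union continues to bear the burden.
Stage II.2 — burden on union; standard: a substantially-more-likely showing (weight is at least 74).
    (f): 94 − 19 = 75 ≥ 74 [met]
    (g): 89 − 12 = 77 ≥ 74 [met]
  Stage II.2 carried; the final stage is satisfied.
Every stage carried; the union prevails on this issue.
— Issue III —
At Stage III.1 the union must meet the preponderance of the evidence (weight is at least 50): on (h) the weight is 68 less the opposing 18 gives net 50, ≥ 50, so (h) meets the standard.
  Stage III.1 carried; the burden remains with the union.
At Stage III.2 the union must meet the preponderance of the evidence (weight is at least 50): on (i) the weight is 60 less the opposing 3 gives net 57, which does reach 50, so (i) meets the standard.
  All elements met. The burden passes to the company.
At Stage III.3 the company must meet a clear and cogent showing (weight is at least 75): on (j) the weight is 68, which does not reach 75, so (j) does not meet the standard; on (k) the weight is 81 less the opposing 4 gives net 77, which does reach 75, so (k) meets the standard.
  Stage III.3 not carried; the company fails its burden.
The union prevails on this issue.
Per-issue: Issue I → union; Issue II → union; Issue III → union. The union must prevail on every issue; overall, the union prevails.

union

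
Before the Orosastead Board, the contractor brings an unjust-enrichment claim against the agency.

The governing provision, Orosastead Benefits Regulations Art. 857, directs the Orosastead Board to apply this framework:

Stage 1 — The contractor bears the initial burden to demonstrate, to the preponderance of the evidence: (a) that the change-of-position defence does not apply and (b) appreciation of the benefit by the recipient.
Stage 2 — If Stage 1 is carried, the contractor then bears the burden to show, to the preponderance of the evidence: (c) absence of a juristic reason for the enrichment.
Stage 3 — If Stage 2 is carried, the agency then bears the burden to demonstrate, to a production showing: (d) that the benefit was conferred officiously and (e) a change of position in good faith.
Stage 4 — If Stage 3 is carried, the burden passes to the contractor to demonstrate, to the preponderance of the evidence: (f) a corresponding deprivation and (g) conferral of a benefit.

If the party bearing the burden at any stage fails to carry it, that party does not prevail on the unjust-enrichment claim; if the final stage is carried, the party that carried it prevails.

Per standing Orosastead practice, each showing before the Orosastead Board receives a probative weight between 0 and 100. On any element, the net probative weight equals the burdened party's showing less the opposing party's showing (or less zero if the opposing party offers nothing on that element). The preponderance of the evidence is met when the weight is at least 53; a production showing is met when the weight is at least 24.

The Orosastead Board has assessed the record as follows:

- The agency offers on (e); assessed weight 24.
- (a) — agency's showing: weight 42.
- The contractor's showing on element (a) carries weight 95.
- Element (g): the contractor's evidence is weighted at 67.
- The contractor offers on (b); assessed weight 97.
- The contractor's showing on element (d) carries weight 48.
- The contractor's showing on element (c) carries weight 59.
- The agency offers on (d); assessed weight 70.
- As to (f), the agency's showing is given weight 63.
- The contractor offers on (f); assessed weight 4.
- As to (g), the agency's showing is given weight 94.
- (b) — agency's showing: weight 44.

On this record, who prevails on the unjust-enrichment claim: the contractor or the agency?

At Stage 1 the contractor must meet the preponderance of the evidence (weight is at least 53): on (a) the weight is 95 less the opposing 42 gives net 53, which does reach 53, so (a) meets the standard; on (b) the weight is 97 less the opposing 44 gives net 53, ≥ 53, so (b) meets the standard.
  Stage 1 is satisfied; the contractor continues to bear the burden.
At Stage 2 the contractor must meet the preponderance of the evidence (weight is at least 53): on (c) the weight is 59, ≥ 53, so (c) meets the standard.
  The contractor carries Stage 2; the agency now bears the burden.
At Stage 3 the agency must meet a production showing (weight is at least 24): on (d) the weight is 70 less the opposing 48 gives net 22, which does not reach 24, so (d) does not meet the standard; on (e) the weight is 24, which does reach 24, so (e) meets the standard.
  Not every element is met, so the agency fails to carry Stage 3.
So the contractor prevails.

contractor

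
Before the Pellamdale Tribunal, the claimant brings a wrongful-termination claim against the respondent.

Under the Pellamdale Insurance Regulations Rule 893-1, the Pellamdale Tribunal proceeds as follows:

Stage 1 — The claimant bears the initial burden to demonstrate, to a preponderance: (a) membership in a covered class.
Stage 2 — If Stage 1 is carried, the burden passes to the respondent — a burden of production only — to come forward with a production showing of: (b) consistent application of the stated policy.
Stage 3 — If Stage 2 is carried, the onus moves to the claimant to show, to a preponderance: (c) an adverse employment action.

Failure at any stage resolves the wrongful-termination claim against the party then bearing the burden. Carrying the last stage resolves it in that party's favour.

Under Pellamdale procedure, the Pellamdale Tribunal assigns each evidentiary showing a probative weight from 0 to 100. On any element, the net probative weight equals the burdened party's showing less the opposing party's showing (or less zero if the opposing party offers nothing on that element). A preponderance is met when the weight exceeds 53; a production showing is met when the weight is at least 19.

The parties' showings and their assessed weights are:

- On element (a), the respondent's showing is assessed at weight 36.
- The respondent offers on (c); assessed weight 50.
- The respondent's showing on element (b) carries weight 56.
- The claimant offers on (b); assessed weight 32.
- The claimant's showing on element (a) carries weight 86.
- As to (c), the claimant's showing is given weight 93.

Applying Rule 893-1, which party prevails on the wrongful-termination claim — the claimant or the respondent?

At Stage 1 the claimant must meet a preponderance (weight exceeds 53): on (a) the weight is 86 less the opposing 36 gives net 50, which does not exceed 53, so (a) does not meet the standard.
  Not every element is met, so the claimant fails to carry Stage 1.
The respondent prevails.

respondent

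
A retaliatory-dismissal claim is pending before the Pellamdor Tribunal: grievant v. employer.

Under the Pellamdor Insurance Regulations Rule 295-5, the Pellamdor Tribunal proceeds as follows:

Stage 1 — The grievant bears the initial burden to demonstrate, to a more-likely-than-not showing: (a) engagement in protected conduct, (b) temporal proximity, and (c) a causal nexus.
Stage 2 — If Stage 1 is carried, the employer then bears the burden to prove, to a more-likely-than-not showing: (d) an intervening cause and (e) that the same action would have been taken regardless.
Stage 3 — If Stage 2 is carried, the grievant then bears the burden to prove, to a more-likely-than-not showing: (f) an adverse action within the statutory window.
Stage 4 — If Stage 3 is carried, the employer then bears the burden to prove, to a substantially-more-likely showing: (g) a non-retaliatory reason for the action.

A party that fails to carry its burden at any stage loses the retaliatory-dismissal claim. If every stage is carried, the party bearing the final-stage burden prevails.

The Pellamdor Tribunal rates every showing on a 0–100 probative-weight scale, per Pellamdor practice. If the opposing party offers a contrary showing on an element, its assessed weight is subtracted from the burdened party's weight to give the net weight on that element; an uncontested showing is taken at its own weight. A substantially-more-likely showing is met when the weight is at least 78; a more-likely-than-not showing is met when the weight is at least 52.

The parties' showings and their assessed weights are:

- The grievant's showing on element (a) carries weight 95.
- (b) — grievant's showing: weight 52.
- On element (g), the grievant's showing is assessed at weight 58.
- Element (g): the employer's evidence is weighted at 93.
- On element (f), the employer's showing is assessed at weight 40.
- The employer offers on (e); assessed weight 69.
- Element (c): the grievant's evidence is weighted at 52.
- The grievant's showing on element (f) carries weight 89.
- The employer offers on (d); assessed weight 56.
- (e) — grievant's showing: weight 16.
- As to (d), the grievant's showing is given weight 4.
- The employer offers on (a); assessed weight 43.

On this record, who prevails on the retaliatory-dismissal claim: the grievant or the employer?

At Stage 1 the grievant must meet a more-likely-than-not showing (weight is at least 52): on (a) the weight is 95 less the opposing 43 gives net 52, ≥ 52, so (a) meets the standard; on (b) the weight is 52, ≥ 52, so (b) meets the standard; on (c) the weight is 52, ≥ 52, so (c) meets the standard.
  All elements met. The burden passes to the employer.
At Stage 2 the employer must meet a more-likely-than-not showing (weight is at least 52): on (d) the weight is 56 less the opposing 4 gives net 52, ≥ 52, so (d) meets the standard; on (e) the weight is 69 less the opposing 16 gives net 53, which does reach 52, so (e) meets the standard.
  Stage 2 is satisfied; the onus moves to the grievant.
At Stage 3 the grievant must meet a more-likely-than-not showing (weight is at least 52): on (f) the weight is 89 less the opposing 40 gives net 49, < 52, so (f) does not meet the standard.
  The grievant does not carry Stage 3.
So the employer prevails.

employer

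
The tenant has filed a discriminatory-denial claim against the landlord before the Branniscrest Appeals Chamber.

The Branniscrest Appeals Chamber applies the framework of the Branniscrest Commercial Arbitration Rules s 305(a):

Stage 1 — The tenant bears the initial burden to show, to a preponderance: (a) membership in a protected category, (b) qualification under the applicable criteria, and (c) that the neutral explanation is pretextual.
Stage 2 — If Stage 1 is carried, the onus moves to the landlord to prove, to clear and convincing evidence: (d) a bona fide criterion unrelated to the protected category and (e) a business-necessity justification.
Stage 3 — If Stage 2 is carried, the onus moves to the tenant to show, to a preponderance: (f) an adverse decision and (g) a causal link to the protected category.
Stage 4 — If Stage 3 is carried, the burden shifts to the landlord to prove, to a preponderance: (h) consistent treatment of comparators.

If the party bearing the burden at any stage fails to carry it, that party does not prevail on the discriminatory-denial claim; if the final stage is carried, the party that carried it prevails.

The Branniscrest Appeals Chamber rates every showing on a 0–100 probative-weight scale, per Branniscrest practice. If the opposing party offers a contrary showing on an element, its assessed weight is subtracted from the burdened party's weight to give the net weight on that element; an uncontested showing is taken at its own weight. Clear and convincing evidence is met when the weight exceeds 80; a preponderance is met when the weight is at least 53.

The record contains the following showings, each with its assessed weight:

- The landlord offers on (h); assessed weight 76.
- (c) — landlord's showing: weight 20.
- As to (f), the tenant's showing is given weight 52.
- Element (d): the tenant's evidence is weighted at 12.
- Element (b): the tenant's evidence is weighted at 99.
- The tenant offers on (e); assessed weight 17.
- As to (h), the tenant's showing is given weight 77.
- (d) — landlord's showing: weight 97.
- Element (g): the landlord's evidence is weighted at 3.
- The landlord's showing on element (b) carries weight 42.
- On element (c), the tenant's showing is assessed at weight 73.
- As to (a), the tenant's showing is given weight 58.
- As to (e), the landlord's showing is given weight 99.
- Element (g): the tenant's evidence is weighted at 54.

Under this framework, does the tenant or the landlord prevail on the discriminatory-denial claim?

landlord

At Stage 1 the tenant must meet a preponderance (weight is at least 53): on (a) the weight is 58, ≥ 53, so (a) meets the standard; on (b) the weight is 99 less the opposing 42 gives net 57, ≥ 53, so (b) meets the standard; on (c) the weight is 73 less the opposing 20 gives net 53, which does reach 53, so (c) meets the standard.
  The tenant carries Stage 1; the landlord now bears the burden.
At Stage 2 the landlord must meet clear and convincing evidence (weight exceeds 80): on (d) the weight is 97 less the opposing 12 gives net 85, > 80, so (d) meets the standard; on (e) the weight is 99 less the opposing 17 gives net 82, which does exceed 80, so (e) meets the standard.
  Stage 2 carried; the burden shifts to the tenant.
At Stage 3 the tenant must meet a preponderance (weight is at least 53): on (f) the weight is 52, which does not reach 53, so (f) does not meet the standard; on (g) the weight is 54 less the opposing 3 gives net 51, < 53, so (g) does not meet the standard.
  Stage 3 not carried; the tenant fails its burden.
So the landlord prevails.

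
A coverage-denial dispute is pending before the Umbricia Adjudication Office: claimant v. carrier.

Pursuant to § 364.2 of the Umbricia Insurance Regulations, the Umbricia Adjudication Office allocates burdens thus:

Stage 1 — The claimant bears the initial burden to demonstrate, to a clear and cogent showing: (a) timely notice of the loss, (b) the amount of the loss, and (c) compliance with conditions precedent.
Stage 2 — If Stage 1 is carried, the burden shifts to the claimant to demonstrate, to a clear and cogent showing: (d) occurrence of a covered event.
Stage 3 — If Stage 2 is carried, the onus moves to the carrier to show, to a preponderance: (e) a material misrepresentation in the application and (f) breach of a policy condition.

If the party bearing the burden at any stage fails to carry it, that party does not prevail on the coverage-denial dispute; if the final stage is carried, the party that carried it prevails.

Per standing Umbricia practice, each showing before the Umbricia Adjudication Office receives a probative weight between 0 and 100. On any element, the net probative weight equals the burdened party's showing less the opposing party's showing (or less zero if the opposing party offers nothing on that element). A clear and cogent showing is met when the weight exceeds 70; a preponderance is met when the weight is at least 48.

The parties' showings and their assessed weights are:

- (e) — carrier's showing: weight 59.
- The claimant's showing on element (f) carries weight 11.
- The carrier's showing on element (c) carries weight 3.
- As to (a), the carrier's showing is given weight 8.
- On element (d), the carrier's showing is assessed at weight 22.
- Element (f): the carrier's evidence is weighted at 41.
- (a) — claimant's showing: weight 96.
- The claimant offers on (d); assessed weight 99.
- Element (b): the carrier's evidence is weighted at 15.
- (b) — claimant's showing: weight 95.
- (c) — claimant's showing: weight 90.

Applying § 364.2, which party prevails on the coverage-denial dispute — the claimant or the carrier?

claimant

Stage 1 — burden on claimant; standard: a clear and cogent showing (weight exceeds 70).
    (a): 96 − 8 = 88 > 70 [met]
    (b): 95 − 15 = 80 > 70 [met]
    (c): 90 − 3 = 87 > 70 [met]
  Stage 1 carried; the burden remains with the claimant.
Stage 2 — burden on claimant; standard: a clear and cogent showing (weight exceeds 70).
    (d): 99 − 22 = 77 > 70 [met]
  All elements met. The burden passes to the carrier.
Stage 3 — burden on carrier; standard: a preponderance (weight is at least 48).
    (e): 59 ≥ 48 [met]
    (f): 41 − 11 = 30 < 48 [not met]
  Not every element is met, so the carrier fails to carry Stage 3.
The analysis ends at Stage 3; the claimant prevails.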